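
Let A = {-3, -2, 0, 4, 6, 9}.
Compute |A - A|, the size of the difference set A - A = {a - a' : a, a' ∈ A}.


A - A = {a - a' : a, a' ∈ A}; |A| = 6.
Bounds: 2|A|-1 ≤ |A - A| ≤ |A|² - |A| + 1, i.e. 11 ≤ |A - A| ≤ 31.
Note: 0 ∈ A - A always (from a - a). The set is symmetric: if d ∈ A - A then -d ∈ A - A.
Enumerate nonzero differences d = a - a' with a > a' (then include -d):
Positive differences: {1, 2, 3, 4, 5, 6, 7, 8, 9, 11, 12}
Full difference set: {0} ∪ (positive diffs) ∪ (negative diffs).
|A - A| = 1 + 2·11 = 23 (matches direct enumeration: 23).

|A - A| = 23


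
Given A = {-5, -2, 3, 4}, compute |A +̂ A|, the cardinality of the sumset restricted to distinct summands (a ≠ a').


Restricted sumset: A +̂ A = {a + a' : a ∈ A, a' ∈ A, a ≠ a'}.
Equivalently, take A + A and drop any sum 2a that is achievable ONLY as a + a for a ∈ A (i.e. sums representable only with equal summands).
Enumerate pairs (a, a') with a < a' (symmetric, so each unordered pair gives one sum; this covers all a ≠ a'):
  -5 + -2 = -7
  -5 + 3 = -2
  -5 + 4 = -1
  -2 + 3 = 1
  -2 + 4 = 2
  3 + 4 = 7
Collected distinct sums: {-7, -2, -1, 1, 2, 7}
|A +̂ A| = 6
(Reference bound: |A +̂ A| ≥ 2|A| - 3 for |A| ≥ 2, with |A| = 4 giving ≥ 5.)

|A +̂ A| = 6


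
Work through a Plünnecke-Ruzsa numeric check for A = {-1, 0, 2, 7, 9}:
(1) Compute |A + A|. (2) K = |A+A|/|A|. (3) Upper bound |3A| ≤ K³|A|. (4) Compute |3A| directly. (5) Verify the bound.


|A| = 5.
Step 1: Compute A + A by enumerating all 25 pairs.
A + A = {-2, -1, 0, 1, 2, 4, 6, 7, 8, 9, 11, 14, 16, 18}, so |A + A| = 14.
Step 2: Doubling constant K = |A + A|/|A| = 14/5 = 14/5 ≈ 2.8000.
Step 3: Plünnecke-Ruzsa gives |3A| ≤ K³·|A| = (2.8000)³ · 5 ≈ 109.7600.
Step 4: Compute 3A = A + A + A directly by enumerating all triples (a,b,c) ∈ A³; |3A| = 26.
Step 5: Check 26 ≤ 109.7600? Yes ✓.

K = 14/5, Plünnecke-Ruzsa bound K³|A| ≈ 109.7600, |3A| = 26, inequality holds.


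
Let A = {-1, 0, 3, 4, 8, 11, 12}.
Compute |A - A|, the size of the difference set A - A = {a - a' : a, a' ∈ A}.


A - A = {a - a' : a, a' ∈ A}; |A| = 7.
Bounds: 2|A|-1 ≤ |A - A| ≤ |A|² - |A| + 1, i.e. 13 ≤ |A - A| ≤ 43.
Note: 0 ∈ A - A always (from a - a). The set is symmetric: if d ∈ A - A then -d ∈ A - A.
Enumerate nonzero differences d = a - a' with a > a' (then include -d):
Positive differences: {1, 3, 4, 5, 7, 8, 9, 11, 12, 13}
Full difference set: {0} ∪ (positive diffs) ∪ (negative diffs).
|A - A| = 1 + 2·10 = 21 (matches direct enumeration: 21).

|A - A| = 21


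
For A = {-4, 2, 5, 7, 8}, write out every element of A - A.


A - A = {a - a' : a, a' ∈ A}.
Compute a - a' for each ordered pair (a, a'):
a = -4: -4--4=0, -4-2=-6, -4-5=-9, -4-7=-11, -4-8=-12
a = 2: 2--4=6, 2-2=0, 2-5=-3, 2-7=-5, 2-8=-6
a = 5: 5--4=9, 5-2=3, 5-5=0, 5-7=-2, 5-8=-3
a = 7: 7--4=11, 7-2=5, 7-5=2, 7-7=0, 7-8=-1
a = 8: 8--4=12, 8-2=6, 8-5=3, 8-7=1, 8-8=0
Collecting distinct values (and noting 0 appears from a-a):
A - A = {-12, -11, -9, -6, -5, -3, -2, -1, 0, 1, 2, 3, 5, 6, 9, 11, 12}
|A - A| = 17

A - A = {-12, -11, -9, -6, -5, -3, -2, -1, 0, 1, 2, 3, 5, 6, 9, 11, 12}


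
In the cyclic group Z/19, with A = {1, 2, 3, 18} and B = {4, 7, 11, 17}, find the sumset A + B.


Work in Z/19Z: reduce every sum a + b modulo 19.
Enumerate all 16 pairs:
a = 1: 1+4=5, 1+7=8, 1+11=12, 1+17=18
a = 2: 2+4=6, 2+7=9, 2+11=13, 2+17=0
a = 3: 3+4=7, 3+7=10, 3+11=14, 3+17=1
a = 18: 18+4=3, 18+7=6, 18+11=10, 18+17=16
Distinct residues collected: {0, 1, 3, 5, 6, 7, 8, 9, 10, 12, 13, 14, 16, 18}
|A + B| = 14 (out of 19 total residues).

A + B = {0, 1, 3, 5, 6, 7, 8, 9, 10, 12, 13, 14, 16, 18}


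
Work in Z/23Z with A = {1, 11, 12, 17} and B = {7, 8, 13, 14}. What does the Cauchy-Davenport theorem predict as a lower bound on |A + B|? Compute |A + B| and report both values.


Cauchy-Davenport: |A + B| ≥ min(p, |A| + |B| - 1) for A, B nonempty in Z/pZ.
|A| = 4, |B| = 4, p = 23.
CD lower bound = min(23, 4 + 4 - 1) = min(23, 7) = 7.
Compute A + B mod 23 directly:
a = 1: 1+7=8, 1+8=9, 1+13=14, 1+14=15
a = 11: 11+7=18, 11+8=19, 11+13=1, 11+14=2
a = 12: 12+7=19, 12+8=20, 12+13=2, 12+14=3
a = 17: 17+7=1, 17+8=2, 17+13=7, 17+14=8
A + B = {1, 2, 3, 7, 8, 9, 14, 15, 18, 19, 20}, so |A + B| = 11.
Verify: 11 ≥ 7? Yes ✓.

CD lower bound = 7, actual |A + B| = 11.


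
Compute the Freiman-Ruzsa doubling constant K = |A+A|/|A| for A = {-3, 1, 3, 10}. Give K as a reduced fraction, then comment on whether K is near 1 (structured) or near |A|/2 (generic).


|A| = 4.
Compute A + A by enumerating all 16 pairs.
A + A = {-6, -2, 0, 2, 4, 6, 7, 11, 13, 20}, so |A + A| = 10.
K = |A + A| / |A| = 10/4 = 5/2 ≈ 2.5000.
Reference: AP of size 4 gives K = 7/4 ≈ 1.7500; a fully generic set of size 4 gives K ≈ 2.5000.

|A| = 4, |A + A| = 10, K = 10/4 = 5/2.


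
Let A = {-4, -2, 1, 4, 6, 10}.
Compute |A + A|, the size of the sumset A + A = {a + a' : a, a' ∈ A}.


A + A = {a + a' : a, a' ∈ A}; |A| = 6.
General bounds: 2|A| - 1 ≤ |A + A| ≤ |A|(|A|+1)/2, i.e. 11 ≤ |A + A| ≤ 21.
Lower bound 2|A|-1 is attained iff A is an arithmetic progression.
Enumerate sums a + a' for a ≤ a' (symmetric, so this suffices):
a = -4: -4+-4=-8, -4+-2=-6, -4+1=-3, -4+4=0, -4+6=2, -4+10=6
a = -2: -2+-2=-4, -2+1=-1, -2+4=2, -2+6=4, -2+10=8
a = 1: 1+1=2, 1+4=5, 1+6=7, 1+10=11
a = 4: 4+4=8, 4+6=10, 4+10=14
a = 6: 6+6=12, 6+10=16
a = 10: 10+10=20
Distinct sums: {-8, -6, -4, -3, -1, 0, 2, 4, 5, 6, 7, 8, 10, 11, 12, 14, 16, 20}
|A + A| = 18

|A + A| = 18


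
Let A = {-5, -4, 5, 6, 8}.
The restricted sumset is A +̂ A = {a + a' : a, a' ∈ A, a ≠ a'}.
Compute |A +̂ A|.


Restricted sumset: A +̂ A = {a + a' : a ∈ A, a' ∈ A, a ≠ a'}.
Equivalently, take A + A and drop any sum 2a that is achievable ONLY as a + a for a ∈ A (i.e. sums representable only with equal summands).
Enumerate pairs (a, a') with a < a' (symmetric, so each unordered pair gives one sum; this covers all a ≠ a'):
  -5 + -4 = -9
  -5 + 5 = 0
  -5 + 6 = 1
  -5 + 8 = 3
  -4 + 5 = 1
  -4 + 6 = 2
  -4 + 8 = 4
  5 + 6 = 11
  5 + 8 = 13
  6 + 8 = 14
Collected distinct sums: {-9, 0, 1, 2, 3, 4, 11, 13, 14}
|A +̂ A| = 9
(Reference bound: |A +̂ A| ≥ 2|A| - 3 for |A| ≥ 2, with |A| = 5 giving ≥ 7.)

|A +̂ A| = 9


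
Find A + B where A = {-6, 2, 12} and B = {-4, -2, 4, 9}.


A + B = {a + b : a ∈ A, b ∈ B}.
Enumerate all |A|·|B| = 3·4 = 12 pairs (a, b) and collect distinct sums.
a = -6: -6+-4=-10, -6+-2=-8, -6+4=-2, -6+9=3
a = 2: 2+-4=-2, 2+-2=0, 2+4=6, 2+9=11
a = 12: 12+-4=8, 12+-2=10, 12+4=16, 12+9=21
Collecting distinct sums: A + B = {-10, -8, -2, 0, 3, 6, 8, 10, 11, 16, 21}
|A + B| = 11

A + B = {-10, -8, -2, 0, 3, 6, 8, 10, 11, 16, 21}


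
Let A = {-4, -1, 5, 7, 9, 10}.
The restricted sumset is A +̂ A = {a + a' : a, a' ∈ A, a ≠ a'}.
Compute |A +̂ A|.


Restricted sumset: A +̂ A = {a + a' : a ∈ A, a' ∈ A, a ≠ a'}.
Equivalently, take A + A and drop any sum 2a that is achievable ONLY as a + a for a ∈ A (i.e. sums representable only with equal summands).
Enumerate pairs (a, a') with a < a' (symmetric, so each unordered pair gives one sum; this covers all a ≠ a'):
  -4 + -1 = -5
  -4 + 5 = 1
  -4 + 7 = 3
  -4 + 9 = 5
  -4 + 10 = 6
  -1 + 5 = 4
  -1 + 7 = 6
  -1 + 9 = 8
  -1 + 10 = 9
  5 + 7 = 12
  5 + 9 = 14
  5 + 10 = 15
  7 + 9 = 16
  7 + 10 = 17
  9 + 10 = 19
Collected distinct sums: {-5, 1, 3, 4, 5, 6, 8, 9, 12, 14, 15, 16, 17, 19}
|A +̂ A| = 14
(Reference bound: |A +̂ A| ≥ 2|A| - 3 for |A| ≥ 2, with |A| = 6 giving ≥ 9.)

|A +̂ A| = 14


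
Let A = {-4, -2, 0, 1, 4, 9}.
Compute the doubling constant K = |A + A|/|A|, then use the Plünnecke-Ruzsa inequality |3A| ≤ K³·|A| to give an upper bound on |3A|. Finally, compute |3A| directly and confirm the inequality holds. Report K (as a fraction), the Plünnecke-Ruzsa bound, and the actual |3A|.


|A| = 6.
Step 1: Compute A + A by enumerating all 36 pairs.
A + A = {-8, -6, -4, -3, -2, -1, 0, 1, 2, 4, 5, 7, 8, 9, 10, 13, 18}, so |A + A| = 17.
Step 2: Doubling constant K = |A + A|/|A| = 17/6 = 17/6 ≈ 2.8333.
Step 3: Plünnecke-Ruzsa gives |3A| ≤ K³·|A| = (2.8333)³ · 6 ≈ 136.4722.
Step 4: Compute 3A = A + A + A directly by enumerating all triples (a,b,c) ∈ A³; |3A| = 31.
Step 5: Check 31 ≤ 136.4722? Yes ✓.

K = 17/6, Plünnecke-Ruzsa bound K³|A| ≈ 136.4722, |3A| = 31, inequality holds.


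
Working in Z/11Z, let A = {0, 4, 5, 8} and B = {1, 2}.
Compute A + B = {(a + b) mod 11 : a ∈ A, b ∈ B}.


Work in Z/11Z: reduce every sum a + b modulo 11.
Enumerate all 8 pairs:
a = 0: 0+1=1, 0+2=2
a = 4: 4+1=5, 4+2=6
a = 5: 5+1=6, 5+2=7
a = 8: 8+1=9, 8+2=10
Distinct residues collected: {1, 2, 5, 6, 7, 9, 10}
|A + B| = 7 (out of 11 total residues).

A + B = {1, 2, 5, 6, 7, 9, 10}


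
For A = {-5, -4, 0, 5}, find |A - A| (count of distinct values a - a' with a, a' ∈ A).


A - A = {a - a' : a, a' ∈ A}; |A| = 4.
Bounds: 2|A|-1 ≤ |A - A| ≤ |A|² - |A| + 1, i.e. 7 ≤ |A - A| ≤ 13.
Note: 0 ∈ A - A always (from a - a). The set is symmetric: if d ∈ A - A then -d ∈ A - A.
Enumerate nonzero differences d = a - a' with a > a' (then include -d):
Positive differences: {1, 4, 5, 9, 10}
Full difference set: {0} ∪ (positive diffs) ∪ (negative diffs).
|A - A| = 1 + 2·5 = 11 (matches direct enumeration: 11).

|A - A| = 11


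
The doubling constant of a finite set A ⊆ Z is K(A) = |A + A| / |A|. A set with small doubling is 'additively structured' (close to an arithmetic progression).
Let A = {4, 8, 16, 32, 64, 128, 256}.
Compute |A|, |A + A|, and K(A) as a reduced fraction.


|A| = 7.
Compute A + A by enumerating all 49 pairs.
A + A = {8, 12, 16, 20, 24, 32, 36, 40, 48, 64, 68, 72, 80, 96, 128, 132, 136, 144, 160, 192, 256, 260, 264, 272, 288, 320, 384, 512}, so |A + A| = 28.
K = |A + A| / |A| = 28/7 = 4/1 ≈ 4.0000.
Reference: AP of size 7 gives K = 13/7 ≈ 1.8571; a fully generic set of size 7 gives K ≈ 4.0000.

|A| = 7, |A + A| = 28, K = 28/7 = 4/1.


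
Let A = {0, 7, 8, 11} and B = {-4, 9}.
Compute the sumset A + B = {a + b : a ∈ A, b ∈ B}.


A + B = {a + b : a ∈ A, b ∈ B}.
Enumerate all |A|·|B| = 4·2 = 8 pairs (a, b) and collect distinct sums.
a = 0: 0+-4=-4, 0+9=9
a = 7: 7+-4=3, 7+9=16
a = 8: 8+-4=4, 8+9=17
a = 11: 11+-4=7, 11+9=20
Collecting distinct sums: A + B = {-4, 3, 4, 7, 9, 16, 17, 20}
|A + B| = 8

A + B = {-4, 3, 4, 7, 9, 16, 17, 20}


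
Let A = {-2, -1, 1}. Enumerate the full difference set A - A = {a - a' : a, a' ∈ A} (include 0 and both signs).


A - A = {a - a' : a, a' ∈ A}.
Compute a - a' for each ordered pair (a, a'):
a = -2: -2--2=0, -2--1=-1, -2-1=-3
a = -1: -1--2=1, -1--1=0, -1-1=-2
a = 1: 1--2=3, 1--1=2, 1-1=0
Collecting distinct values (and noting 0 appears from a-a):
A - A = {-3, -2, -1, 0, 1, 2, 3}
|A - A| = 7

A - A = {-3, -2, -1, 0, 1, 2, 3}


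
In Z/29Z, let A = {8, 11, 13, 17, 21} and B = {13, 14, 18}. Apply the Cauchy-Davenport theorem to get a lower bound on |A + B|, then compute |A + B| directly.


Cauchy-Davenport: |A + B| ≥ min(p, |A| + |B| - 1) for A, B nonempty in Z/pZ.
|A| = 5, |B| = 3, p = 29.
CD lower bound = min(29, 5 + 3 - 1) = min(29, 7) = 7.
Compute A + B mod 29 directly:
a = 8: 8+13=21, 8+14=22, 8+18=26
a = 11: 11+13=24, 11+14=25, 11+18=0
a = 13: 13+13=26, 13+14=27, 13+18=2
a = 17: 17+13=1, 17+14=2, 17+18=6
a = 21: 21+13=5, 21+14=6, 21+18=10
A + B = {0, 1, 2, 5, 6, 10, 21, 22, 24, 25, 26, 27}, so |A + B| = 12.
Verify: 12 ≥ 7? Yes ✓.

CD lower bound = 7, actual |A + B| = 12.


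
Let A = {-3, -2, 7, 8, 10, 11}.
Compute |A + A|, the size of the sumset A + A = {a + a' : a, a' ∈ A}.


A + A = {a + a' : a, a' ∈ A}; |A| = 6.
General bounds: 2|A| - 1 ≤ |A + A| ≤ |A|(|A|+1)/2, i.e. 11 ≤ |A + A| ≤ 21.
Lower bound 2|A|-1 is attained iff A is an arithmetic progression.
Enumerate sums a + a' for a ≤ a' (symmetric, so this suffices):
a = -3: -3+-3=-6, -3+-2=-5, -3+7=4, -3+8=5, -3+10=7, -3+11=8
a = -2: -2+-2=-4, -2+7=5, -2+8=6, -2+10=8, -2+11=9
a = 7: 7+7=14, 7+8=15, 7+10=17, 7+11=18
a = 8: 8+8=16, 8+10=18, 8+11=19
a = 10: 10+10=20, 10+11=21
a = 11: 11+11=22
Distinct sums: {-6, -5, -4, 4, 5, 6, 7, 8, 9, 14, 15, 16, 17, 18, 19, 20, 21, 22}
|A + A| = 18

|A + A| = 18


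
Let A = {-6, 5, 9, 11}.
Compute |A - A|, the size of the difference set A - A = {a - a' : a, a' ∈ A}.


A - A = {a - a' : a, a' ∈ A}; |A| = 4.
Bounds: 2|A|-1 ≤ |A - A| ≤ |A|² - |A| + 1, i.e. 7 ≤ |A - A| ≤ 13.
Note: 0 ∈ A - A always (from a - a). The set is symmetric: if d ∈ A - A then -d ∈ A - A.
Enumerate nonzero differences d = a - a' with a > a' (then include -d):
Positive differences: {2, 4, 6, 11, 15, 17}
Full difference set: {0} ∪ (positive diffs) ∪ (negative diffs).
|A - A| = 1 + 2·6 = 13 (matches direct enumeration: 13).

|A - A| = 13


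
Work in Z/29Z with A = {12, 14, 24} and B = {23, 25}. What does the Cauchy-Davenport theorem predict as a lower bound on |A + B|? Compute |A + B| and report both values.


Cauchy-Davenport: |A + B| ≥ min(p, |A| + |B| - 1) for A, B nonempty in Z/pZ.
|A| = 3, |B| = 2, p = 29.
CD lower bound = min(29, 3 + 2 - 1) = min(29, 4) = 4.
Compute A + B mod 29 directly:
a = 12: 12+23=6, 12+25=8
a = 14: 14+23=8, 14+25=10
a = 24: 24+23=18, 24+25=20
A + B = {6, 8, 10, 18, 20}, so |A + B| = 5.
Verify: 5 ≥ 4? Yes ✓.

CD lower bound = 4, actual |A + B| = 5.


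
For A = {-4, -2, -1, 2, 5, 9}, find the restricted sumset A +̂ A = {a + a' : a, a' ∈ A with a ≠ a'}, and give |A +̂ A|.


Restricted sumset: A +̂ A = {a + a' : a ∈ A, a' ∈ A, a ≠ a'}.
Equivalently, take A + A and drop any sum 2a that is achievable ONLY as a + a for a ∈ A (i.e. sums representable only with equal summands).
Enumerate pairs (a, a') with a < a' (symmetric, so each unordered pair gives one sum; this covers all a ≠ a'):
  -4 + -2 = -6
  -4 + -1 = -5
  -4 + 2 = -2
  -4 + 5 = 1
  -4 + 9 = 5
  -2 + -1 = -3
  -2 + 2 = 0
  -2 + 5 = 3
  -2 + 9 = 7
  -1 + 2 = 1
  -1 + 5 = 4
  -1 + 9 = 8
  2 + 5 = 7
  2 + 9 = 11
  5 + 9 = 14
Collected distinct sums: {-6, -5, -3, -2, 0, 1, 3, 4, 5, 7, 8, 11, 14}
|A +̂ A| = 13
(Reference bound: |A +̂ A| ≥ 2|A| - 3 for |A| ≥ 2, with |A| = 6 giving ≥ 9.)

|A +̂ A| = 13


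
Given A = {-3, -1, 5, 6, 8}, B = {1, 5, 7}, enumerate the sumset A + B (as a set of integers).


A + B = {a + b : a ∈ A, b ∈ B}.
Enumerate all |A|·|B| = 5·3 = 15 pairs (a, b) and collect distinct sums.
a = -3: -3+1=-2, -3+5=2, -3+7=4
a = -1: -1+1=0, -1+5=4, -1+7=6
a = 5: 5+1=6, 5+5=10, 5+7=12
a = 6: 6+1=7, 6+5=11, 6+7=13
a = 8: 8+1=9, 8+5=13, 8+7=15
Collecting distinct sums: A + B = {-2, 0, 2, 4, 6, 7, 9, 10, 11, 12, 13, 15}
|A + B| = 12

A + B = {-2, 0, 2, 4, 6, 7, 9, 10, 11, 12, 13, 15}


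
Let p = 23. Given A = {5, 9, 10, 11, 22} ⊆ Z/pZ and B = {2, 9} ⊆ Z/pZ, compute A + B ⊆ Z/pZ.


Work in Z/23Z: reduce every sum a + b modulo 23.
Enumerate all 10 pairs:
a = 5: 5+2=7, 5+9=14
a = 9: 9+2=11, 9+9=18
a = 10: 10+2=12, 10+9=19
a = 11: 11+2=13, 11+9=20
a = 22: 22+2=1, 22+9=8
Distinct residues collected: {1, 7, 8, 11, 12, 13, 14, 18, 19, 20}
|A + B| = 10 (out of 23 total residues).

A + B = {1, 7, 8, 11, 12, 13, 14, 18, 19, 20}


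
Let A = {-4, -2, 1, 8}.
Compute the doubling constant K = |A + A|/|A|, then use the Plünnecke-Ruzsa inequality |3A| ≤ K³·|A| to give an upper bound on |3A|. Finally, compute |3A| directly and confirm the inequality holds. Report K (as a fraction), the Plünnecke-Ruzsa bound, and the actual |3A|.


|A| = 4.
Step 1: Compute A + A by enumerating all 16 pairs.
A + A = {-8, -6, -4, -3, -1, 2, 4, 6, 9, 16}, so |A + A| = 10.
Step 2: Doubling constant K = |A + A|/|A| = 10/4 = 10/4 ≈ 2.5000.
Step 3: Plünnecke-Ruzsa gives |3A| ≤ K³·|A| = (2.5000)³ · 4 ≈ 62.5000.
Step 4: Compute 3A = A + A + A directly by enumerating all triples (a,b,c) ∈ A³; |3A| = 19.
Step 5: Check 19 ≤ 62.5000? Yes ✓.

K = 10/4, Plünnecke-Ruzsa bound K³|A| ≈ 62.5000, |3A| = 19, inequality holds.


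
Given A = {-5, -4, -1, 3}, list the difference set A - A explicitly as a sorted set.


A - A = {a - a' : a, a' ∈ A}.
Compute a - a' for each ordered pair (a, a'):
a = -5: -5--5=0, -5--4=-1, -5--1=-4, -5-3=-8
a = -4: -4--5=1, -4--4=0, -4--1=-3, -4-3=-7
a = -1: -1--5=4, -1--4=3, -1--1=0, -1-3=-4
a = 3: 3--5=8, 3--4=7, 3--1=4, 3-3=0
Collecting distinct values (and noting 0 appears from a-a):
A - A = {-8, -7, -4, -3, -1, 0, 1, 3, 4, 7, 8}
|A - A| = 11

A - A = {-8, -7, -4, -3, -1, 0, 1, 3, 4, 7, 8}


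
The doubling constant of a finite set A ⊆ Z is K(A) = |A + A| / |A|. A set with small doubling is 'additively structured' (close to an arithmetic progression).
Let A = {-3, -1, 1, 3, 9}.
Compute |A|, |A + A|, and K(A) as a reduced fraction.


|A| = 5.
Compute A + A by enumerating all 25 pairs.
A + A = {-6, -4, -2, 0, 2, 4, 6, 8, 10, 12, 18}, so |A + A| = 11.
K = |A + A| / |A| = 11/5 (already in lowest terms) ≈ 2.2000.
Reference: AP of size 5 gives K = 9/5 ≈ 1.8000; a fully generic set of size 5 gives K ≈ 3.0000.

|A| = 5, |A + A| = 11, K = 11/5.


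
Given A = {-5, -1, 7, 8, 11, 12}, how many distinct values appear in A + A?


A + A = {a + a' : a, a' ∈ A}; |A| = 6.
General bounds: 2|A| - 1 ≤ |A + A| ≤ |A|(|A|+1)/2, i.e. 11 ≤ |A + A| ≤ 21.
Lower bound 2|A|-1 is attained iff A is an arithmetic progression.
Enumerate sums a + a' for a ≤ a' (symmetric, so this suffices):
a = -5: -5+-5=-10, -5+-1=-6, -5+7=2, -5+8=3, -5+11=6, -5+12=7
a = -1: -1+-1=-2, -1+7=6, -1+8=7, -1+11=10, -1+12=11
a = 7: 7+7=14, 7+8=15, 7+11=18, 7+12=19
a = 8: 8+8=16, 8+11=19, 8+12=20
a = 11: 11+11=22, 11+12=23
a = 12: 12+12=24
Distinct sums: {-10, -6, -2, 2, 3, 6, 7, 10, 11, 14, 15, 16, 18, 19, 20, 22, 23, 24}
|A + A| = 18

|A + A| = 18


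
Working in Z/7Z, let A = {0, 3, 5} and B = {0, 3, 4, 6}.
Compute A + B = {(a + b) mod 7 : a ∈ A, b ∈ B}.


Work in Z/7Z: reduce every sum a + b modulo 7.
Enumerate all 12 pairs:
a = 0: 0+0=0, 0+3=3, 0+4=4, 0+6=6
a = 3: 3+0=3, 3+3=6, 3+4=0, 3+6=2
a = 5: 5+0=5, 5+3=1, 5+4=2, 5+6=4
Distinct residues collected: {0, 1, 2, 3, 4, 5, 6}
|A + B| = 7 (out of 7 total residues).

A + B = {0, 1, 2, 3, 4, 5, 6}


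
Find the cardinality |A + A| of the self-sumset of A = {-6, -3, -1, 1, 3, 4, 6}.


A + A = {a + a' : a, a' ∈ A}; |A| = 7.
General bounds: 2|A| - 1 ≤ |A + A| ≤ |A|(|A|+1)/2, i.e. 13 ≤ |A + A| ≤ 28.
Lower bound 2|A|-1 is attained iff A is an arithmetic progression.
Enumerate sums a + a' for a ≤ a' (symmetric, so this suffices):
a = -6: -6+-6=-12, -6+-3=-9, -6+-1=-7, -6+1=-5, -6+3=-3, -6+4=-2, -6+6=0
a = -3: -3+-3=-6, -3+-1=-4, -3+1=-2, -3+3=0, -3+4=1, -3+6=3
a = -1: -1+-1=-2, -1+1=0, -1+3=2, -1+4=3, -1+6=5
a = 1: 1+1=2, 1+3=4, 1+4=5, 1+6=7
a = 3: 3+3=6, 3+4=7, 3+6=9
a = 4: 4+4=8, 4+6=10
a = 6: 6+6=12
Distinct sums: {-12, -9, -7, -6, -5, -4, -3, -2, 0, 1, 2, 3, 4, 5, 6, 7, 8, 9, 10, 12}
|A + A| = 20

|A + A| = 20


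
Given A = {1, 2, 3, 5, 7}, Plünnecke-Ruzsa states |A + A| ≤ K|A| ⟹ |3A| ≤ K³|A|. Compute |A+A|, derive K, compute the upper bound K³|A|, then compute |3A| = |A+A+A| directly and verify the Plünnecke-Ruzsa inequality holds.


|A| = 5.
Step 1: Compute A + A by enumerating all 25 pairs.
A + A = {2, 3, 4, 5, 6, 7, 8, 9, 10, 12, 14}, so |A + A| = 11.
Step 2: Doubling constant K = |A + A|/|A| = 11/5 = 11/5 ≈ 2.2000.
Step 3: Plünnecke-Ruzsa gives |3A| ≤ K³·|A| = (2.2000)³ · 5 ≈ 53.2400.
Step 4: Compute 3A = A + A + A directly by enumerating all triples (a,b,c) ∈ A³; |3A| = 17.
Step 5: Check 17 ≤ 53.2400? Yes ✓.

K = 11/5, Plünnecke-Ruzsa bound K³|A| ≈ 53.2400, |3A| = 17, inequality holds.


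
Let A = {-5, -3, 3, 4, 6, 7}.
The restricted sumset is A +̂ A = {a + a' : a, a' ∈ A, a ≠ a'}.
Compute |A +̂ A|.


Restricted sumset: A +̂ A = {a + a' : a ∈ A, a' ∈ A, a ≠ a'}.
Equivalently, take A + A and drop any sum 2a that is achievable ONLY as a + a for a ∈ A (i.e. sums representable only with equal summands).
Enumerate pairs (a, a') with a < a' (symmetric, so each unordered pair gives one sum; this covers all a ≠ a'):
  -5 + -3 = -8
  -5 + 3 = -2
  -5 + 4 = -1
  -5 + 6 = 1
  -5 + 7 = 2
  -3 + 3 = 0
  -3 + 4 = 1
  -3 + 6 = 3
  -3 + 7 = 4
  3 + 4 = 7
  3 + 6 = 9
  3 + 7 = 10
  4 + 6 = 10
  4 + 7 = 11
  6 + 7 = 13
Collected distinct sums: {-8, -2, -1, 0, 1, 2, 3, 4, 7, 9, 10, 11, 13}
|A +̂ A| = 13
(Reference bound: |A +̂ A| ≥ 2|A| - 3 for |A| ≥ 2, with |A| = 6 giving ≥ 9.)

|A +̂ A| = 13


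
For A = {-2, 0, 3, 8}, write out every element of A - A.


A - A = {a - a' : a, a' ∈ A}.
Compute a - a' for each ordered pair (a, a'):
a = -2: -2--2=0, -2-0=-2, -2-3=-5, -2-8=-10
a = 0: 0--2=2, 0-0=0, 0-3=-3, 0-8=-8
a = 3: 3--2=5, 3-0=3, 3-3=0, 3-8=-5
a = 8: 8--2=10, 8-0=8, 8-3=5, 8-8=0
Collecting distinct values (and noting 0 appears from a-a):
A - A = {-10, -8, -5, -3, -2, 0, 2, 3, 5, 8, 10}
|A - A| = 11

A - A = {-10, -8, -5, -3, -2, 0, 2, 3, 5, 8, 10}


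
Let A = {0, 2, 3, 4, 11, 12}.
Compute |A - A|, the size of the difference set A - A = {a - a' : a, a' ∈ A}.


A - A = {a - a' : a, a' ∈ A}; |A| = 6.
Bounds: 2|A|-1 ≤ |A - A| ≤ |A|² - |A| + 1, i.e. 11 ≤ |A - A| ≤ 31.
Note: 0 ∈ A - A always (from a - a). The set is symmetric: if d ∈ A - A then -d ∈ A - A.
Enumerate nonzero differences d = a - a' with a > a' (then include -d):
Positive differences: {1, 2, 3, 4, 7, 8, 9, 10, 11, 12}
Full difference set: {0} ∪ (positive diffs) ∪ (negative diffs).
|A - A| = 1 + 2·10 = 21 (matches direct enumeration: 21).

|A - A| = 21


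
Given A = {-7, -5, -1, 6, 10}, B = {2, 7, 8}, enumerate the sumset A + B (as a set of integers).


A + B = {a + b : a ∈ A, b ∈ B}.
Enumerate all |A|·|B| = 5·3 = 15 pairs (a, b) and collect distinct sums.
a = -7: -7+2=-5, -7+7=0, -7+8=1
a = -5: -5+2=-3, -5+7=2, -5+8=3
a = -1: -1+2=1, -1+7=6, -1+8=7
a = 6: 6+2=8, 6+7=13, 6+8=14
a = 10: 10+2=12, 10+7=17, 10+8=18
Collecting distinct sums: A + B = {-5, -3, 0, 1, 2, 3, 6, 7, 8, 12, 13, 14, 17, 18}
|A + B| = 14

A + B = {-5, -3, 0, 1, 2, 3, 6, 7, 8, 12, 13, 14, 17, 18}


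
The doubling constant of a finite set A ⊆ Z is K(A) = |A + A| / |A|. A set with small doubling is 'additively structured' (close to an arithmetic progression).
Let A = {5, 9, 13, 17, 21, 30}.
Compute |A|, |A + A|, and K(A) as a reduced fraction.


|A| = 6.
Compute A + A by enumerating all 36 pairs.
A + A = {10, 14, 18, 22, 26, 30, 34, 35, 38, 39, 42, 43, 47, 51, 60}, so |A + A| = 15.
K = |A + A| / |A| = 15/6 = 5/2 ≈ 2.5000.
Reference: AP of size 6 gives K = 11/6 ≈ 1.8333; a fully generic set of size 6 gives K ≈ 3.5000.

|A| = 6, |A + A| = 15, K = 15/6 = 5/2.


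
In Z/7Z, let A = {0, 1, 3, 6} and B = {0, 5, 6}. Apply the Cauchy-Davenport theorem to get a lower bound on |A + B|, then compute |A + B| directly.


Cauchy-Davenport: |A + B| ≥ min(p, |A| + |B| - 1) for A, B nonempty in Z/pZ.
|A| = 4, |B| = 3, p = 7.
CD lower bound = min(7, 4 + 3 - 1) = min(7, 6) = 6.
Compute A + B mod 7 directly:
a = 0: 0+0=0, 0+5=5, 0+6=6
a = 1: 1+0=1, 1+5=6, 1+6=0
a = 3: 3+0=3, 3+5=1, 3+6=2
a = 6: 6+0=6, 6+5=4, 6+6=5
A + B = {0, 1, 2, 3, 4, 5, 6}, so |A + B| = 7.
Verify: 7 ≥ 6? Yes ✓.

CD lower bound = 6, actual |A + B| = 7.


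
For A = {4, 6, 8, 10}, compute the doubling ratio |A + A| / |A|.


|A| = 4.
Compute A + A by enumerating all 16 pairs.
A + A = {8, 10, 12, 14, 16, 18, 20}, so |A + A| = 7.
K = |A + A| / |A| = 7/4 (already in lowest terms) ≈ 1.7500.
Reference: AP of size 4 gives K = 7/4 ≈ 1.7500; a fully generic set of size 4 gives K ≈ 2.5000.

|A| = 4, |A + A| = 7, K = 7/4.


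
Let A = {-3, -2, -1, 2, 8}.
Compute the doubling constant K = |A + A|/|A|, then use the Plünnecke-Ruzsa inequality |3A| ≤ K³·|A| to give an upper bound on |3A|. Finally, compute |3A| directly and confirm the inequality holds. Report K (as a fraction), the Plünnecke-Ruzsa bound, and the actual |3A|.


|A| = 5.
Step 1: Compute A + A by enumerating all 25 pairs.
A + A = {-6, -5, -4, -3, -2, -1, 0, 1, 4, 5, 6, 7, 10, 16}, so |A + A| = 14.
Step 2: Doubling constant K = |A + A|/|A| = 14/5 = 14/5 ≈ 2.8000.
Step 3: Plünnecke-Ruzsa gives |3A| ≤ K³·|A| = (2.8000)³ · 5 ≈ 109.7600.
Step 4: Compute 3A = A + A + A directly by enumerating all triples (a,b,c) ∈ A³; |3A| = 25.
Step 5: Check 25 ≤ 109.7600? Yes ✓.

K = 14/5, Plünnecke-Ruzsa bound K³|A| ≈ 109.7600, |3A| = 25, inequality holds.


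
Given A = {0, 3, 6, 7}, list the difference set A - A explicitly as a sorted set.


A - A = {a - a' : a, a' ∈ A}.
Compute a - a' for each ordered pair (a, a'):
a = 0: 0-0=0, 0-3=-3, 0-6=-6, 0-7=-7
a = 3: 3-0=3, 3-3=0, 3-6=-3, 3-7=-4
a = 6: 6-0=6, 6-3=3, 6-6=0, 6-7=-1
a = 7: 7-0=7, 7-3=4, 7-6=1, 7-7=0
Collecting distinct values (and noting 0 appears from a-a):
A - A = {-7, -6, -4, -3, -1, 0, 1, 3, 4, 6, 7}
|A - A| = 11

A - A = {-7, -6, -4, -3, -1, 0, 1, 3, 4, 6, 7}


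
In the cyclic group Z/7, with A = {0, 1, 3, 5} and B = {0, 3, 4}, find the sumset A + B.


Work in Z/7Z: reduce every sum a + b modulo 7.
Enumerate all 12 pairs:
a = 0: 0+0=0, 0+3=3, 0+4=4
a = 1: 1+0=1, 1+3=4, 1+4=5
a = 3: 3+0=3, 3+3=6, 3+4=0
a = 5: 5+0=5, 5+3=1, 5+4=2
Distinct residues collected: {0, 1, 2, 3, 4, 5, 6}
|A + B| = 7 (out of 7 total residues).

A + B = {0, 1, 2, 3, 4, 5, 6}


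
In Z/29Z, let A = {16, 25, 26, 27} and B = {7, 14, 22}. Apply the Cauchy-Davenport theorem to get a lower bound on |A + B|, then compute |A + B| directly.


Cauchy-Davenport: |A + B| ≥ min(p, |A| + |B| - 1) for A, B nonempty in Z/pZ.
|A| = 4, |B| = 3, p = 29.
CD lower bound = min(29, 4 + 3 - 1) = min(29, 6) = 6.
Compute A + B mod 29 directly:
a = 16: 16+7=23, 16+14=1, 16+22=9
a = 25: 25+7=3, 25+14=10, 25+22=18
a = 26: 26+7=4, 26+14=11, 26+22=19
a = 27: 27+7=5, 27+14=12, 27+22=20
A + B = {1, 3, 4, 5, 9, 10, 11, 12, 18, 19, 20, 23}, so |A + B| = 12.
Verify: 12 ≥ 6? Yes ✓.

CD lower bound = 6, actual |A + B| = 12.


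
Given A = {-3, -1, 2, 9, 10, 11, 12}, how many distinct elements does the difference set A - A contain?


A - A = {a - a' : a, a' ∈ A}; |A| = 7.
Bounds: 2|A|-1 ≤ |A - A| ≤ |A|² - |A| + 1, i.e. 13 ≤ |A - A| ≤ 43.
Note: 0 ∈ A - A always (from a - a). The set is symmetric: if d ∈ A - A then -d ∈ A - A.
Enumerate nonzero differences d = a - a' with a > a' (then include -d):
Positive differences: {1, 2, 3, 5, 7, 8, 9, 10, 11, 12, 13, 14, 15}
Full difference set: {0} ∪ (positive diffs) ∪ (negative diffs).
|A - A| = 1 + 2·13 = 27 (matches direct enumeration: 27).

|A - A| = 27


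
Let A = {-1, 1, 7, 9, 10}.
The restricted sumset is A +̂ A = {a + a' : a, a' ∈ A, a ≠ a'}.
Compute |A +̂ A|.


Restricted sumset: A +̂ A = {a + a' : a ∈ A, a' ∈ A, a ≠ a'}.
Equivalently, take A + A and drop any sum 2a that is achievable ONLY as a + a for a ∈ A (i.e. sums representable only with equal summands).
Enumerate pairs (a, a') with a < a' (symmetric, so each unordered pair gives one sum; this covers all a ≠ a'):
  -1 + 1 = 0
  -1 + 7 = 6
  -1 + 9 = 8
  -1 + 10 = 9
  1 + 7 = 8
  1 + 9 = 10
  1 + 10 = 11
  7 + 9 = 16
  7 + 10 = 17
  9 + 10 = 19
Collected distinct sums: {0, 6, 8, 9, 10, 11, 16, 17, 19}
|A +̂ A| = 9
(Reference bound: |A +̂ A| ≥ 2|A| - 3 for |A| ≥ 2, with |A| = 5 giving ≥ 7.)

|A +̂ A| = 9


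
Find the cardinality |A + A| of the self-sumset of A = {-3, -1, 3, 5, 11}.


A + A = {a + a' : a, a' ∈ A}; |A| = 5.
General bounds: 2|A| - 1 ≤ |A + A| ≤ |A|(|A|+1)/2, i.e. 9 ≤ |A + A| ≤ 15.
Lower bound 2|A|-1 is attained iff A is an arithmetic progression.
Enumerate sums a + a' for a ≤ a' (symmetric, so this suffices):
a = -3: -3+-3=-6, -3+-1=-4, -3+3=0, -3+5=2, -3+11=8
a = -1: -1+-1=-2, -1+3=2, -1+5=4, -1+11=10
a = 3: 3+3=6, 3+5=8, 3+11=14
a = 5: 5+5=10, 5+11=16
a = 11: 11+11=22
Distinct sums: {-6, -4, -2, 0, 2, 4, 6, 8, 10, 14, 16, 22}
|A + A| = 12

|A + A| = 12


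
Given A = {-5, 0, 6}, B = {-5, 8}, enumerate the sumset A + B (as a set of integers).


A + B = {a + b : a ∈ A, b ∈ B}.
Enumerate all |A|·|B| = 3·2 = 6 pairs (a, b) and collect distinct sums.
a = -5: -5+-5=-10, -5+8=3
a = 0: 0+-5=-5, 0+8=8
a = 6: 6+-5=1, 6+8=14
Collecting distinct sums: A + B = {-10, -5, 1, 3, 8, 14}
|A + B| = 6

A + B = {-10, -5, 1, 3, 8, 14}


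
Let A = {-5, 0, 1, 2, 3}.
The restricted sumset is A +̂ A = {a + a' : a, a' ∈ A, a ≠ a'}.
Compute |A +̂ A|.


Restricted sumset: A +̂ A = {a + a' : a ∈ A, a' ∈ A, a ≠ a'}.
Equivalently, take A + A and drop any sum 2a that is achievable ONLY as a + a for a ∈ A (i.e. sums representable only with equal summands).
Enumerate pairs (a, a') with a < a' (symmetric, so each unordered pair gives one sum; this covers all a ≠ a'):
  -5 + 0 = -5
  -5 + 1 = -4
  -5 + 2 = -3
  -5 + 3 = -2
  0 + 1 = 1
  0 + 2 = 2
  0 + 3 = 3
  1 + 2 = 3
  1 + 3 = 4
  2 + 3 = 5
Collected distinct sums: {-5, -4, -3, -2, 1, 2, 3, 4, 5}
|A +̂ A| = 9
(Reference bound: |A +̂ A| ≥ 2|A| - 3 for |A| ≥ 2, with |A| = 5 giving ≥ 7.)

|A +̂ A| = 9


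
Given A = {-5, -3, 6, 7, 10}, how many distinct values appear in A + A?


A + A = {a + a' : a, a' ∈ A}; |A| = 5.
General bounds: 2|A| - 1 ≤ |A + A| ≤ |A|(|A|+1)/2, i.e. 9 ≤ |A + A| ≤ 15.
Lower bound 2|A|-1 is attained iff A is an arithmetic progression.
Enumerate sums a + a' for a ≤ a' (symmetric, so this suffices):
a = -5: -5+-5=-10, -5+-3=-8, -5+6=1, -5+7=2, -5+10=5
a = -3: -3+-3=-6, -3+6=3, -3+7=4, -3+10=7
a = 6: 6+6=12, 6+7=13, 6+10=16
a = 7: 7+7=14, 7+10=17
a = 10: 10+10=20
Distinct sums: {-10, -8, -6, 1, 2, 3, 4, 5, 7, 12, 13, 14, 16, 17, 20}
|A + A| = 15

|A + A| = 15


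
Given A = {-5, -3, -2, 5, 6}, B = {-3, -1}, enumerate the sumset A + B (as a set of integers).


A + B = {a + b : a ∈ A, b ∈ B}.
Enumerate all |A|·|B| = 5·2 = 10 pairs (a, b) and collect distinct sums.
a = -5: -5+-3=-8, -5+-1=-6
a = -3: -3+-3=-6, -3+-1=-4
a = -2: -2+-3=-5, -2+-1=-3
a = 5: 5+-3=2, 5+-1=4
a = 6: 6+-3=3, 6+-1=5
Collecting distinct sums: A + B = {-8, -6, -5, -4, -3, 2, 3, 4, 5}
|A + B| = 9

A + B = {-8, -6, -5, -4, -3, 2, 3, 4, 5}


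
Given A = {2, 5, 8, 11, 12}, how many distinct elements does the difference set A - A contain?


A - A = {a - a' : a, a' ∈ A}; |A| = 5.
Bounds: 2|A|-1 ≤ |A - A| ≤ |A|² - |A| + 1, i.e. 9 ≤ |A - A| ≤ 21.
Note: 0 ∈ A - A always (from a - a). The set is symmetric: if d ∈ A - A then -d ∈ A - A.
Enumerate nonzero differences d = a - a' with a > a' (then include -d):
Positive differences: {1, 3, 4, 6, 7, 9, 10}
Full difference set: {0} ∪ (positive diffs) ∪ (negative diffs).
|A - A| = 1 + 2·7 = 15 (matches direct enumeration: 15).

|A - A| = 15


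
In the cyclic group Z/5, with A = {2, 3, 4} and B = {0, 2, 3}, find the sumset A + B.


Work in Z/5Z: reduce every sum a + b modulo 5.
Enumerate all 9 pairs:
a = 2: 2+0=2, 2+2=4, 2+3=0
a = 3: 3+0=3, 3+2=0, 3+3=1
a = 4: 4+0=4, 4+2=1, 4+3=2
Distinct residues collected: {0, 1, 2, 3, 4}
|A + B| = 5 (out of 5 total residues).

A + B = {0, 1, 2, 3, 4}


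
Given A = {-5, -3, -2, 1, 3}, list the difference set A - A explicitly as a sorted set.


A - A = {a - a' : a, a' ∈ A}.
Compute a - a' for each ordered pair (a, a'):
a = -5: -5--5=0, -5--3=-2, -5--2=-3, -5-1=-6, -5-3=-8
a = -3: -3--5=2, -3--3=0, -3--2=-1, -3-1=-4, -3-3=-6
a = -2: -2--5=3, -2--3=1, -2--2=0, -2-1=-3, -2-3=-5
a = 1: 1--5=6, 1--3=4, 1--2=3, 1-1=0, 1-3=-2
a = 3: 3--5=8, 3--3=6, 3--2=5, 3-1=2, 3-3=0
Collecting distinct values (and noting 0 appears from a-a):
A - A = {-8, -6, -5, -4, -3, -2, -1, 0, 1, 2, 3, 4, 5, 6, 8}
|A - A| = 15

A - A = {-8, -6, -5, -4, -3, -2, -1, 0, 1, 2, 3, 4, 5, 6, 8}


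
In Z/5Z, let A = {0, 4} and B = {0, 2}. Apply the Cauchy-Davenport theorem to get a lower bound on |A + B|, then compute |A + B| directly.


Cauchy-Davenport: |A + B| ≥ min(p, |A| + |B| - 1) for A, B nonempty in Z/pZ.
|A| = 2, |B| = 2, p = 5.
CD lower bound = min(5, 2 + 2 - 1) = min(5, 3) = 3.
Compute A + B mod 5 directly:
a = 0: 0+0=0, 0+2=2
a = 4: 4+0=4, 4+2=1
A + B = {0, 1, 2, 4}, so |A + B| = 4.
Verify: 4 ≥ 3? Yes ✓.

CD lower bound = 3, actual |A + B| = 4.


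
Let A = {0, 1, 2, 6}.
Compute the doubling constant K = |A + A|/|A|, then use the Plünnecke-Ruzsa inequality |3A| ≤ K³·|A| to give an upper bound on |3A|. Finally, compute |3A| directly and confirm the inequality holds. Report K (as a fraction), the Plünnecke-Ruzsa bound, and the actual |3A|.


|A| = 4.
Step 1: Compute A + A by enumerating all 16 pairs.
A + A = {0, 1, 2, 3, 4, 6, 7, 8, 12}, so |A + A| = 9.
Step 2: Doubling constant K = |A + A|/|A| = 9/4 = 9/4 ≈ 2.2500.
Step 3: Plünnecke-Ruzsa gives |3A| ≤ K³·|A| = (2.2500)³ · 4 ≈ 45.5625.
Step 4: Compute 3A = A + A + A directly by enumerating all triples (a,b,c) ∈ A³; |3A| = 15.
Step 5: Check 15 ≤ 45.5625? Yes ✓.

K = 9/4, Plünnecke-Ruzsa bound K³|A| ≈ 45.5625, |3A| = 15, inequality holds.


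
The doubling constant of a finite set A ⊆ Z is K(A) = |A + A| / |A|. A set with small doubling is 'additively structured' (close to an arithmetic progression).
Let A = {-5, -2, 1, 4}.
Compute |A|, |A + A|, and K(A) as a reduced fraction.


|A| = 4.
Compute A + A by enumerating all 16 pairs.
A + A = {-10, -7, -4, -1, 2, 5, 8}, so |A + A| = 7.
K = |A + A| / |A| = 7/4 (already in lowest terms) ≈ 1.7500.
Reference: AP of size 4 gives K = 7/4 ≈ 1.7500; a fully generic set of size 4 gives K ≈ 2.5000.

|A| = 4, |A + A| = 7, K = 7/4.


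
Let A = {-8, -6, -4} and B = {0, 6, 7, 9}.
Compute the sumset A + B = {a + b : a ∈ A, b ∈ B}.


A + B = {a + b : a ∈ A, b ∈ B}.
Enumerate all |A|·|B| = 3·4 = 12 pairs (a, b) and collect distinct sums.
a = -8: -8+0=-8, -8+6=-2, -8+7=-1, -8+9=1
a = -6: -6+0=-6, -6+6=0, -6+7=1, -6+9=3
a = -4: -4+0=-4, -4+6=2, -4+7=3, -4+9=5
Collecting distinct sums: A + B = {-8, -6, -4, -2, -1, 0, 1, 2, 3, 5}
|A + B| = 10

A + B = {-8, -6, -4, -2, -1, 0, 1, 2, 3, 5}


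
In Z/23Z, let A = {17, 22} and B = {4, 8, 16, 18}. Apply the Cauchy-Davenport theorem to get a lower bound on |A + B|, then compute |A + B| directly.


Cauchy-Davenport: |A + B| ≥ min(p, |A| + |B| - 1) for A, B nonempty in Z/pZ.
|A| = 2, |B| = 4, p = 23.
CD lower bound = min(23, 2 + 4 - 1) = min(23, 5) = 5.
Compute A + B mod 23 directly:
a = 17: 17+4=21, 17+8=2, 17+16=10, 17+18=12
a = 22: 22+4=3, 22+8=7, 22+16=15, 22+18=17
A + B = {2, 3, 7, 10, 12, 15, 17, 21}, so |A + B| = 8.
Verify: 8 ≥ 5? Yes ✓.

CD lower bound = 5, actual |A + B| = 8.


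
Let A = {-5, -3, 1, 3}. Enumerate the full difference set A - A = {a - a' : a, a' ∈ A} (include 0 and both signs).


A - A = {a - a' : a, a' ∈ A}.
Compute a - a' for each ordered pair (a, a'):
a = -5: -5--5=0, -5--3=-2, -5-1=-6, -5-3=-8
a = -3: -3--5=2, -3--3=0, -3-1=-4, -3-3=-6
a = 1: 1--5=6, 1--3=4, 1-1=0, 1-3=-2
a = 3: 3--5=8, 3--3=6, 3-1=2, 3-3=0
Collecting distinct values (and noting 0 appears from a-a):
A - A = {-8, -6, -4, -2, 0, 2, 4, 6, 8}
|A - A| = 9

A - A = {-8, -6, -4, -2, 0, 2, 4, 6, 8}


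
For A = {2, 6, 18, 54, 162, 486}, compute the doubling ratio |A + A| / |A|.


|A| = 6.
Compute A + A by enumerating all 36 pairs.
A + A = {4, 8, 12, 20, 24, 36, 56, 60, 72, 108, 164, 168, 180, 216, 324, 488, 492, 504, 540, 648, 972}, so |A + A| = 21.
K = |A + A| / |A| = 21/6 = 7/2 ≈ 3.5000.
Reference: AP of size 6 gives K = 11/6 ≈ 1.8333; a fully generic set of size 6 gives K ≈ 3.5000.

|A| = 6, |A + A| = 21, K = 21/6 = 7/2.


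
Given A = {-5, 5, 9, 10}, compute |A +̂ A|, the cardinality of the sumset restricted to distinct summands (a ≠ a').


Restricted sumset: A +̂ A = {a + a' : a ∈ A, a' ∈ A, a ≠ a'}.
Equivalently, take A + A and drop any sum 2a that is achievable ONLY as a + a for a ∈ A (i.e. sums representable only with equal summands).
Enumerate pairs (a, a') with a < a' (symmetric, so each unordered pair gives one sum; this covers all a ≠ a'):
  -5 + 5 = 0
  -5 + 9 = 4
  -5 + 10 = 5
  5 + 9 = 14
  5 + 10 = 15
  9 + 10 = 19
Collected distinct sums: {0, 4, 5, 14, 15, 19}
|A +̂ A| = 6
(Reference bound: |A +̂ A| ≥ 2|A| - 3 for |A| ≥ 2, with |A| = 4 giving ≥ 5.)

|A +̂ A| = 6


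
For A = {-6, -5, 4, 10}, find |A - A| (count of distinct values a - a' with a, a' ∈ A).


A - A = {a - a' : a, a' ∈ A}; |A| = 4.
Bounds: 2|A|-1 ≤ |A - A| ≤ |A|² - |A| + 1, i.e. 7 ≤ |A - A| ≤ 13.
Note: 0 ∈ A - A always (from a - a). The set is symmetric: if d ∈ A - A then -d ∈ A - A.
Enumerate nonzero differences d = a - a' with a > a' (then include -d):
Positive differences: {1, 6, 9, 10, 15, 16}
Full difference set: {0} ∪ (positive diffs) ∪ (negative diffs).
|A - A| = 1 + 2·6 = 13 (matches direct enumeration: 13).

|A - A| = 13


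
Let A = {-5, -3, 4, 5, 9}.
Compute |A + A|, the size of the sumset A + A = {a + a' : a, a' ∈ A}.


A + A = {a + a' : a, a' ∈ A}; |A| = 5.
General bounds: 2|A| - 1 ≤ |A + A| ≤ |A|(|A|+1)/2, i.e. 9 ≤ |A + A| ≤ 15.
Lower bound 2|A|-1 is attained iff A is an arithmetic progression.
Enumerate sums a + a' for a ≤ a' (symmetric, so this suffices):
a = -5: -5+-5=-10, -5+-3=-8, -5+4=-1, -5+5=0, -5+9=4
a = -3: -3+-3=-6, -3+4=1, -3+5=2, -3+9=6
a = 4: 4+4=8, 4+5=9, 4+9=13
a = 5: 5+5=10, 5+9=14
a = 9: 9+9=18
Distinct sums: {-10, -8, -6, -1, 0, 1, 2, 4, 6, 8, 9, 10, 13, 14, 18}
|A + A| = 15

|A + A| = 15


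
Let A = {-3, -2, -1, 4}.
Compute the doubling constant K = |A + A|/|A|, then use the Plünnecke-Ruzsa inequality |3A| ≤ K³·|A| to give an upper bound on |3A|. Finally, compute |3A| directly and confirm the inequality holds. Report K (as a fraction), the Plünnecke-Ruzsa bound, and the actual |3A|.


|A| = 4.
Step 1: Compute A + A by enumerating all 16 pairs.
A + A = {-6, -5, -4, -3, -2, 1, 2, 3, 8}, so |A + A| = 9.
Step 2: Doubling constant K = |A + A|/|A| = 9/4 = 9/4 ≈ 2.2500.
Step 3: Plünnecke-Ruzsa gives |3A| ≤ K³·|A| = (2.2500)³ · 4 ≈ 45.5625.
Step 4: Compute 3A = A + A + A directly by enumerating all triples (a,b,c) ∈ A³; |3A| = 16.
Step 5: Check 16 ≤ 45.5625? Yes ✓.

K = 9/4, Plünnecke-Ruzsa bound K³|A| ≈ 45.5625, |3A| = 16, inequality holds.


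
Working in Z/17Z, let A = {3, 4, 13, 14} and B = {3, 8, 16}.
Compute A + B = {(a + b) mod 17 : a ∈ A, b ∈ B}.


Work in Z/17Z: reduce every sum a + b modulo 17.
Enumerate all 12 pairs:
a = 3: 3+3=6, 3+8=11, 3+16=2
a = 4: 4+3=7, 4+8=12, 4+16=3
a = 13: 13+3=16, 13+8=4, 13+16=12
a = 14: 14+3=0, 14+8=5, 14+16=13
Distinct residues collected: {0, 2, 3, 4, 5, 6, 7, 11, 12, 13, 16}
|A + B| = 11 (out of 17 total residues).

A + B = {0, 2, 3, 4, 5, 6, 7, 11, 12, 13, 16}


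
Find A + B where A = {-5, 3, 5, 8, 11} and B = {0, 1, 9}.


A + B = {a + b : a ∈ A, b ∈ B}.
Enumerate all |A|·|B| = 5·3 = 15 pairs (a, b) and collect distinct sums.
a = -5: -5+0=-5, -5+1=-4, -5+9=4
a = 3: 3+0=3, 3+1=4, 3+9=12
a = 5: 5+0=5, 5+1=6, 5+9=14
a = 8: 8+0=8, 8+1=9, 8+9=17
a = 11: 11+0=11, 11+1=12, 11+9=20
Collecting distinct sums: A + B = {-5, -4, 3, 4, 5, 6, 8, 9, 11, 12, 14, 17, 20}
|A + B| = 13

A + B = {-5, -4, 3, 4, 5, 6, 8, 9, 11, 12, 14, 17, 20}


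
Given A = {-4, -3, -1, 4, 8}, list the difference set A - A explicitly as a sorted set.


A - A = {a - a' : a, a' ∈ A}.
Compute a - a' for each ordered pair (a, a'):
a = -4: -4--4=0, -4--3=-1, -4--1=-3, -4-4=-8, -4-8=-12
a = -3: -3--4=1, -3--3=0, -3--1=-2, -3-4=-7, -3-8=-11
a = -1: -1--4=3, -1--3=2, -1--1=0, -1-4=-5, -1-8=-9
a = 4: 4--4=8, 4--3=7, 4--1=5, 4-4=0, 4-8=-4
a = 8: 8--4=12, 8--3=11, 8--1=9, 8-4=4, 8-8=0
Collecting distinct values (and noting 0 appears from a-a):
A - A = {-12, -11, -9, -8, -7, -5, -4, -3, -2, -1, 0, 1, 2, 3, 4, 5, 7, 8, 9, 11, 12}
|A - A| = 21

A - A = {-12, -11, -9, -8, -7, -5, -4, -3, -2, -1, 0, 1, 2, 3, 4, 5, 7, 8, 9, 11, 12}


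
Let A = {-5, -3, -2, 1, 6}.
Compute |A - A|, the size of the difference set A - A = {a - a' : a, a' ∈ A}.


A - A = {a - a' : a, a' ∈ A}; |A| = 5.
Bounds: 2|A|-1 ≤ |A - A| ≤ |A|² - |A| + 1, i.e. 9 ≤ |A - A| ≤ 21.
Note: 0 ∈ A - A always (from a - a). The set is symmetric: if d ∈ A - A then -d ∈ A - A.
Enumerate nonzero differences d = a - a' with a > a' (then include -d):
Positive differences: {1, 2, 3, 4, 5, 6, 8, 9, 11}
Full difference set: {0} ∪ (positive diffs) ∪ (negative diffs).
|A - A| = 1 + 2·9 = 19 (matches direct enumeration: 19).

|A - A| = 19
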